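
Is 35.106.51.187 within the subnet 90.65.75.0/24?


Subnet network: 90.65.75.0
Test IP AND mask: 35.106.51.0
No, 35.106.51.187 is not in 90.65.75.0/24


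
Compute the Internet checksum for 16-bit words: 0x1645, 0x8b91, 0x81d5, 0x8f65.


Sum all words (with carry folding):
+ 0x1645 = 0x1645
+ 0x8b91 = 0xa1d6
+ 0x81d5 = 0x23ac
+ 0x8f65 = 0xb311
One's complement: ~0xb311
Checksum = 0x4cee


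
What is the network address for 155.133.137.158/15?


IP:   10011011.10000101.10001001.10011110
Mask: 11111111.11111110.00000000.00000000
AND operation:
Net:  10011011.10000100.00000000.00000000
Network: 155.132.0.0/15


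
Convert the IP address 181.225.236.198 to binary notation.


181 = 10110101
225 = 11100001
236 = 11101100
198 = 11000110
Binary: 10110101.11100001.11101100.11000110


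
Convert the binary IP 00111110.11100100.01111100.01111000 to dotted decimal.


00111110 = 62
11100100 = 228
01111100 = 124
01111000 = 120
IP: 62.228.124.120


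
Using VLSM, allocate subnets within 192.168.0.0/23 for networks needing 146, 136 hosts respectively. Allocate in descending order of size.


146 hosts -> /24 (254 usable): 192.168.0.0/24
136 hosts -> /24 (254 usable): 192.168.1.0/24
Allocation: 192.168.0.0/24 (146 hosts, 254 usable); 192.168.1.0/24 (136 hosts, 254 usable)


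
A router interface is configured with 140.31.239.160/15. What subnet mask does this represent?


/15 means 15 network bits, 17 host bits
Binary: 11111111111111100000000000000000
Mask: 255.254.0.0


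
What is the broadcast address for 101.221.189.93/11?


Network: 101.192.0.0/11
Host bits = 21
Set all host bits to 1:
Broadcast: 101.223.255.255


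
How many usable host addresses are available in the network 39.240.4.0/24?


Host bits = 32 - 24 = 8
Total addresses = 2^8 = 256
Usable = total - 2 (network and broadcast)
Usable hosts: 254


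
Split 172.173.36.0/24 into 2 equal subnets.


New prefix = 24 + 1 = 25
Each subnet has 128 addresses
  172.173.36.0/25
  172.173.36.128/25
Subnets: 172.173.36.0/25, 172.173.36.128/25


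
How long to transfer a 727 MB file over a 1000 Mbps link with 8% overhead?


Effective throughput = 1000 * (1 - 8/100) = 920 Mbps
File size in Mb = 727 * 8 = 5816 Mb
Time = 5816 / 920
Time = 6.3217 seconds


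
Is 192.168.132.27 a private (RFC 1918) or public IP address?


RFC 1918 private ranges:
  10.0.0.0/8 (10.0.0.0 - 10.255.255.255)
  172.16.0.0/12 (172.16.0.0 - 172.31.255.255)
  192.168.0.0/16 (192.168.0.0 - 192.168.255.255)
Private (in 192.168.0.0/16)


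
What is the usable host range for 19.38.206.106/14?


Network: 19.36.0.0
Broadcast: 19.39.255.255
First usable = network + 1
Last usable = broadcast - 1
Range: 19.36.0.1 to 19.39.255.254


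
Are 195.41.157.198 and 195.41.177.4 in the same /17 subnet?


Mask: 255.255.128.0
195.41.157.198 AND mask = 195.41.128.0
195.41.177.4 AND mask = 195.41.128.0
Yes, same subnet (195.41.128.0)


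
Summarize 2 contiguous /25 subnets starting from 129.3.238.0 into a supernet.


Original prefix: /25
Number of subnets: 2 = 2^1
New prefix = 25 - 1 = 24
Supernet: 129.3.238.0/24


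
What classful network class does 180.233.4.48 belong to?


First octet: 180
Binary: 10110100
10xxxxxx -> Class B (128-191)
Class B, default mask 255.255.0.0 (/16)


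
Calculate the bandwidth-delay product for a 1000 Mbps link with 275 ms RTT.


BDP = bandwidth * RTT
= 1000 Mbps * 275 ms
= 1000 * 1e6 * 275 / 1000 bits
= 275000000 bits
= 34375000 bytes
= 33569.3359 KB
BDP = 275000000 bits (34375000 bytes)


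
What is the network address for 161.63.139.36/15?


IP:   10100001.00111111.10001011.00100100
Mask: 11111111.11111110.00000000.00000000
AND operation:
Net:  10100001.00111110.00000000.00000000
Network: 161.62.0.0/15


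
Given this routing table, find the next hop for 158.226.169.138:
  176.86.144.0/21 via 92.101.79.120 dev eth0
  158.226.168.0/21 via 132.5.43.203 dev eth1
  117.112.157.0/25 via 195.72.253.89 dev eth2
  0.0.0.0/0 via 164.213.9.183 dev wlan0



Longest prefix match for 158.226.169.138:
  /21 176.86.144.0: no
  /21 158.226.168.0: MATCH
  /25 117.112.157.0: no
  /0 0.0.0.0: MATCH
Selected: next-hop 132.5.43.203 via eth1 (matched /21)


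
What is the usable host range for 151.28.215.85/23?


Network: 151.28.214.0
Broadcast: 151.28.215.255
First usable = network + 1
Last usable = broadcast - 1
Range: 151.28.214.1 to 151.28.215.254


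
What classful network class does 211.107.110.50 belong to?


First octet: 211
Binary: 11010011
110xxxxx -> Class C (192-223)
Class C, default mask 255.255.255.0 (/24)


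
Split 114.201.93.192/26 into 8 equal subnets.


New prefix = 26 + 3 = 29
Each subnet has 8 addresses
  114.201.93.192/29
  114.201.93.200/29
  114.201.93.208/29
  114.201.93.216/29
  114.201.93.224/29
  114.201.93.232/29
  114.201.93.240/29
  114.201.93.248/29
Subnets: 114.201.93.192/29, 114.201.93.200/29, 114.201.93.208/29, 114.201.93.216/29, 114.201.93.224/29, 114.201.93.232/29, 114.201.93.240/29, 114.201.93.248/29


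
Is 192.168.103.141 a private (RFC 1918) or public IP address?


RFC 1918 private ranges:
  10.0.0.0/8 (10.0.0.0 - 10.255.255.255)
  172.16.0.0/12 (172.16.0.0 - 172.31.255.255)
  192.168.0.0/16 (192.168.0.0 - 192.168.255.255)
Private (in 192.168.0.0/16)


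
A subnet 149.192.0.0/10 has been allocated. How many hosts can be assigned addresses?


Host bits = 32 - 10 = 22
Total addresses = 2^22 = 4194304
Usable = total - 2 (network and broadcast)
Usable hosts: 4194302


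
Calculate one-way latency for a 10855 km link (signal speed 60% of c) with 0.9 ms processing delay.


Speed = 0.6 * 3e5 km/s = 180000 km/s
Propagation delay = 10855 / 180000 = 0.0603 s = 60.3056 ms
Processing delay = 0.9 ms
Total one-way latency = 61.2056 ms


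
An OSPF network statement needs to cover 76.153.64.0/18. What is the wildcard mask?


Subnet mask: 255.255.192.0
Wildcard = 255.255.255.255 - subnet mask
255 - 255 = 0
255 - 255 = 0
255 - 192 = 63
255 - 0 = 255
Wildcard: 0.0.63.255


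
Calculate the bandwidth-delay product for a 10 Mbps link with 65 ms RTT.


BDP = bandwidth * RTT
= 10 Mbps * 65 ms
= 10 * 1e6 * 65 / 1000 bits
= 650000 bits
= 81250 bytes
= 79.3457 KB
BDP = 650000 bits (81250 bytes)


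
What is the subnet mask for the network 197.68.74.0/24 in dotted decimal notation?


/24 means 24 network bits, 8 host bits
Binary: 11111111111111111111111100000000
Mask: 255.255.255.0


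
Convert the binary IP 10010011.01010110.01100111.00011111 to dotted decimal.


10010011 = 147
01010110 = 86
01100111 = 103
00011111 = 31
IP: 147.86.103.31


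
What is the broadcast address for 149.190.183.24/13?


Network: 149.184.0.0/13
Host bits = 19
Set all host bits to 1:
Broadcast: 149.191.255.255


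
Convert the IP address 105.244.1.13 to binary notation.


105 = 01101001
244 = 11110100
1 = 00000001
13 = 00001101
Binary: 01101001.11110100.00000001.00001101


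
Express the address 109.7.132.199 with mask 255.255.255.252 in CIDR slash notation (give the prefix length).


Binary: 11111111.11111111.11111111.11111100
Count leading 1s
Prefix: /30


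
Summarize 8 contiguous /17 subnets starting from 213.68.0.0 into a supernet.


Original prefix: /17
Number of subnets: 8 = 2^3
New prefix = 17 - 3 = 14
Supernet: 213.68.0.0/14


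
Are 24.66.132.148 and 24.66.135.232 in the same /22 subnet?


Mask: 255.255.252.0
24.66.132.148 AND mask = 24.66.132.0
24.66.135.232 AND mask = 24.66.132.0
Yes, same subnet (24.66.132.0)


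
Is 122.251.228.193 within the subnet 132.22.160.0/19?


Subnet network: 132.22.160.0
Test IP AND mask: 122.251.224.0
No, 122.251.228.193 is not in 132.22.160.0/19


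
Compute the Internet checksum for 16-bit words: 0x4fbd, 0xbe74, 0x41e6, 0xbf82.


Sum all words (with carry folding):
+ 0x4fbd = 0x4fbd
+ 0xbe74 = 0x0e32
+ 0x41e6 = 0x5018
+ 0xbf82 = 0x0f9b
One's complement: ~0x0f9b
Checksum = 0xf064


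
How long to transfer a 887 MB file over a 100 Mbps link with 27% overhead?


Effective throughput = 100 * (1 - 27/100) = 73 Mbps
File size in Mb = 887 * 8 = 7096 Mb
Time = 7096 / 73
Time = 97.2055 seconds


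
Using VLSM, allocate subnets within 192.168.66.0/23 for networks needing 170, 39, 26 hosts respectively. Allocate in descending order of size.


170 hosts -> /24 (254 usable): 192.168.66.0/24
39 hosts -> /26 (62 usable): 192.168.67.0/26
26 hosts -> /27 (30 usable): 192.168.67.64/27
Allocation: 192.168.66.0/24 (170 hosts, 254 usable); 192.168.67.0/26 (39 hosts, 62 usable); 192.168.67.64/27 (26 hosts, 30 usable)


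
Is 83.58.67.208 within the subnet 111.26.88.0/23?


Subnet network: 111.26.88.0
Test IP AND mask: 83.58.66.0
No, 83.58.67.208 is not in 111.26.88.0/23


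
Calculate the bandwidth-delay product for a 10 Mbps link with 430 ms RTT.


BDP = bandwidth * RTT
= 10 Mbps * 430 ms
= 10 * 1e6 * 430 / 1000 bits
= 4300000 bits
= 537500 bytes
= 524.9023 KB
BDP = 4300000 bits (537500 bytes)


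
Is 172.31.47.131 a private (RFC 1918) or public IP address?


RFC 1918 private ranges:
  10.0.0.0/8 (10.0.0.0 - 10.255.255.255)
  172.16.0.0/12 (172.16.0.0 - 172.31.255.255)
  192.168.0.0/16 (192.168.0.0 - 192.168.255.255)
Private (in 172.16.0.0/12)


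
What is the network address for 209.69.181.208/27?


IP:   11010001.01000101.10110101.11010000
Mask: 11111111.11111111.11111111.11100000
AND operation:
Net:  11010001.01000101.10110101.11000000
Network: 209.69.181.192/27


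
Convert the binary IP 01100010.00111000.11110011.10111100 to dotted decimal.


01100010 = 98
00111000 = 56
11110011 = 243
10111100 = 188
IP: 98.56.243.188


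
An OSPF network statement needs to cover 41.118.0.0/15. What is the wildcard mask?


Subnet mask: 255.254.0.0
Wildcard = 255.255.255.255 - subnet mask
255 - 255 = 0
255 - 254 = 1
255 - 0 = 255
255 - 0 = 255
Wildcard: 0.1.255.255


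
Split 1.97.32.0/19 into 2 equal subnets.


New prefix = 19 + 1 = 20
Each subnet has 4096 addresses
  1.97.32.0/20
  1.97.48.0/20
Subnets: 1.97.32.0/20, 1.97.48.0/20


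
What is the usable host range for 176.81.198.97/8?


Network: 176.0.0.0
Broadcast: 176.255.255.255
First usable = network + 1
Last usable = broadcast - 1
Range: 176.0.0.1 to 176.255.255.254


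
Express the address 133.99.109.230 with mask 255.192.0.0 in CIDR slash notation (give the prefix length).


Binary: 11111111.11000000.00000000.00000000
Count leading 1s
Prefix: /10


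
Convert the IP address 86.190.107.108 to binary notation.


86 = 01010110
190 = 10111110
107 = 01101011
108 = 01101100
Binary: 01010110.10111110.01101011.01101100


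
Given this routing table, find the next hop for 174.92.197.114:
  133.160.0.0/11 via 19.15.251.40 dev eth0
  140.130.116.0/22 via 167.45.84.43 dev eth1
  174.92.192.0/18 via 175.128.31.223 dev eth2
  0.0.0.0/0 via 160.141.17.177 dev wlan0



Longest prefix match for 174.92.197.114:
  /11 133.160.0.0: no
  /22 140.130.116.0: no
  /18 174.92.192.0: MATCH
  /0 0.0.0.0: MATCH
Selected: next-hop 175.128.31.223 via eth2 (matched /18)


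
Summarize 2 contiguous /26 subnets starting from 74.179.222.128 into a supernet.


Original prefix: /26
Number of subnets: 2 = 2^1
New prefix = 26 - 1 = 25
Supernet: 74.179.222.128/25


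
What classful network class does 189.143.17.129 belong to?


First octet: 189
Binary: 10111101
10xxxxxx -> Class B (128-191)
Class B, default mask 255.255.0.0 (/16)


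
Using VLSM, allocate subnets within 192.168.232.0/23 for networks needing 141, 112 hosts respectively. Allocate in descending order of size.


141 hosts -> /24 (254 usable): 192.168.232.0/24
112 hosts -> /25 (126 usable): 192.168.233.0/25
Allocation: 192.168.232.0/24 (141 hosts, 254 usable); 192.168.233.0/25 (112 hosts, 126 usable)


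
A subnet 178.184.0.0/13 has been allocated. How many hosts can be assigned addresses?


Host bits = 32 - 13 = 19
Total addresses = 2^19 = 524288
Usable = total - 2 (network and broadcast)
Usable hosts: 524286


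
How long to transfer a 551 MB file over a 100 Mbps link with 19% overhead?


Effective throughput = 100 * (1 - 19/100) = 81 Mbps
File size in Mb = 551 * 8 = 4408 Mb
Time = 4408 / 81
Time = 54.4198 seconds


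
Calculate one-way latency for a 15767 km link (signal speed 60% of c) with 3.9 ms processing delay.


Speed = 0.6 * 3e5 km/s = 180000 km/s
Propagation delay = 15767 / 180000 = 0.0876 s = 87.5944 ms
Processing delay = 3.9 ms
Total one-way latency = 91.4944 ms


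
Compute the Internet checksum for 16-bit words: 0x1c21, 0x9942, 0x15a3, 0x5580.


Sum all words (with carry folding):
+ 0x1c21 = 0x1c21
+ 0x9942 = 0xb563
+ 0x15a3 = 0xcb06
+ 0x5580 = 0x2087
One's complement: ~0x2087
Checksum = 0xdf78


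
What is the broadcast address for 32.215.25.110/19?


Network: 32.215.0.0/19
Host bits = 13
Set all host bits to 1:
Broadcast: 32.215.31.255


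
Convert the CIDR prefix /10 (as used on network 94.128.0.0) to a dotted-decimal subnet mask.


/10 means 10 network bits, 22 host bits
Binary: 11111111110000000000000000000000
Mask: 255.192.0.0


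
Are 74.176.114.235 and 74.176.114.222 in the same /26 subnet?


Mask: 255.255.255.192
74.176.114.235 AND mask = 74.176.114.192
74.176.114.222 AND mask = 74.176.114.192
Yes, same subnet (74.176.114.192)


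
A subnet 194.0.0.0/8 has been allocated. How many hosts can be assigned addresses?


Host bits = 32 - 8 = 24
Total addresses = 2^24 = 16777216
Usable = total - 2 (network and broadcast)
Usable hosts: 16777214


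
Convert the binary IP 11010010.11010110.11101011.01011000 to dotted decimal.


11010010 = 210
11010110 = 214
11101011 = 235
01011000 = 88
IP: 210.214.235.88


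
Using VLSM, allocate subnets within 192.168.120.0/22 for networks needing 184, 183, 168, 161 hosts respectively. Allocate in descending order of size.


184 hosts -> /24 (254 usable): 192.168.120.0/24
183 hosts -> /24 (254 usable): 192.168.121.0/24
168 hosts -> /24 (254 usable): 192.168.122.0/24
161 hosts -> /24 (254 usable): 192.168.123.0/24
Allocation: 192.168.120.0/24 (184 hosts, 254 usable); 192.168.121.0/24 (183 hosts, 254 usable); 192.168.122.0/24 (168 hosts, 254 usable); 192.168.123.0/24 (161 hosts, 254 usable)


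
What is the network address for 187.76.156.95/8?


IP:   10111011.01001100.10011100.01011111
Mask: 11111111.00000000.00000000.00000000
AND operation:
Net:  10111011.00000000.00000000.00000000
Network: 187.0.0.0/8


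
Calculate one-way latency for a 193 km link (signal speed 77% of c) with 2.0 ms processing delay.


Speed = 0.77 * 3e5 km/s = 231000 km/s
Propagation delay = 193 / 231000 = 0.0008 s = 0.8355 ms
Processing delay = 2.0 ms
Total one-way latency = 2.8355 ms


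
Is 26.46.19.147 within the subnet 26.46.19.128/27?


Subnet network: 26.46.19.128
Test IP AND mask: 26.46.19.128
Yes, 26.46.19.147 is in 26.46.19.128/27


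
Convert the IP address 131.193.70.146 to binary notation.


131 = 10000011
193 = 11000001
70 = 01000110
146 = 10010010
Binary: 10000011.11000001.01000110.10010010


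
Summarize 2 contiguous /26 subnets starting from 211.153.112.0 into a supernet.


Original prefix: /26
Number of subnets: 2 = 2^1
New prefix = 26 - 1 = 25
Supernet: 211.153.112.0/25


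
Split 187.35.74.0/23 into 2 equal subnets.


New prefix = 23 + 1 = 24
Each subnet has 256 addresses
  187.35.74.0/24
  187.35.75.0/24
Subnets: 187.35.74.0/24, 187.35.75.0/24


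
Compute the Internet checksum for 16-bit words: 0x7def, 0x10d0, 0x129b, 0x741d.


Sum all words (with carry folding):
+ 0x7def = 0x7def
+ 0x10d0 = 0x8ebf
+ 0x129b = 0xa15a
+ 0x741d = 0x1578
One's complement: ~0x1578
Checksum = 0xea87


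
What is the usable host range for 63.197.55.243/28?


Network: 63.197.55.240
Broadcast: 63.197.55.255
First usable = network + 1
Last usable = broadcast - 1
Range: 63.197.55.241 to 63.197.55.254


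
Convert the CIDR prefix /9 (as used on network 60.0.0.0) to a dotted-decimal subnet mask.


/9 means 9 network bits, 23 host bits
Binary: 11111111100000000000000000000000
Mask: 255.128.0.0


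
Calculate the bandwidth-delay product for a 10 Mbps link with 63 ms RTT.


BDP = bandwidth * RTT
= 10 Mbps * 63 ms
= 10 * 1e6 * 63 / 1000 bits
= 630000 bits
= 78750 bytes
= 76.9043 KB
BDP = 630000 bits (78750 bytes)


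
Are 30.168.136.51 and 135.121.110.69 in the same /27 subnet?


Mask: 255.255.255.224
30.168.136.51 AND mask = 30.168.136.32
135.121.110.69 AND mask = 135.121.110.64
No, different subnets (30.168.136.32 vs 135.121.110.64)


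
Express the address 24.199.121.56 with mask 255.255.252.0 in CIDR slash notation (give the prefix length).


Binary: 11111111.11111111.11111100.00000000
Count leading 1s
Prefix: /22


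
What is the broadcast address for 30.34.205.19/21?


Network: 30.34.200.0/21
Host bits = 11
Set all host bits to 1:
Broadcast: 30.34.207.255


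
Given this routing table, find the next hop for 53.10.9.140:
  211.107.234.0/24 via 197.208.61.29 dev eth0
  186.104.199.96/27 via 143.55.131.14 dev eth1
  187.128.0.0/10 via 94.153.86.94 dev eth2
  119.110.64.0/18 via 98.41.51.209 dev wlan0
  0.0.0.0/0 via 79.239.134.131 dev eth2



Longest prefix match for 53.10.9.140:
  /24 211.107.234.0: no
  /27 186.104.199.96: no
  /10 187.128.0.0: no
  /18 119.110.64.0: no
  /0 0.0.0.0: MATCH
Selected: next-hop 79.239.134.131 via eth2 (matched /0)


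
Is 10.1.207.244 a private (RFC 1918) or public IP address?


RFC 1918 private ranges:
  10.0.0.0/8 (10.0.0.0 - 10.255.255.255)
  172.16.0.0/12 (172.16.0.0 - 172.31.255.255)
  192.168.0.0/16 (192.168.0.0 - 192.168.255.255)
Private (in 10.0.0.0/8)


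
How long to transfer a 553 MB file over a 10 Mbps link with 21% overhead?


Effective throughput = 10 * (1 - 21/100) = 7.9 Mbps
File size in Mb = 553 * 8 = 4424 Mb
Time = 4424 / 7.9
Time = 560 seconds


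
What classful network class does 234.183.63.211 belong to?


First octet: 234
Binary: 11101010
1110xxxx -> Class D (224-239)
Class D (multicast), default mask N/A


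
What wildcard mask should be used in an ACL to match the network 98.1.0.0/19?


Subnet mask: 255.255.224.0
Wildcard = 255.255.255.255 - subnet mask
255 - 255 = 0
255 - 255 = 0
255 - 224 = 31
255 - 0 = 255
Wildcard: 0.0.31.255


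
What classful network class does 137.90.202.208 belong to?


First octet: 137
Binary: 10001001
10xxxxxx -> Class B (128-191)
Class B, default mask 255.255.0.0 (/16)


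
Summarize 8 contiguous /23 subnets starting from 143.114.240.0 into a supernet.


Original prefix: /23
Number of subnets: 8 = 2^3
New prefix = 23 - 3 = 20
Supernet: 143.114.240.0/20


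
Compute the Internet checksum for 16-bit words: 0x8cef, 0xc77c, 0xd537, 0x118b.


Sum all words (with carry folding):
+ 0x8cef = 0x8cef
+ 0xc77c = 0x546c
+ 0xd537 = 0x29a4
+ 0x118b = 0x3b2f
One's complement: ~0x3b2f
Checksum = 0xc4d0


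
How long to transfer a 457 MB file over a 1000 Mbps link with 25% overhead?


Effective throughput = 1000 * (1 - 25/100) = 750 Mbps
File size in Mb = 457 * 8 = 3656 Mb
Time = 3656 / 750
Time = 4.8747 seconds


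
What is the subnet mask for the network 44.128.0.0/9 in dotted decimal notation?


/9 means 9 network bits, 23 host bits
Binary: 11111111100000000000000000000000
Mask: 255.128.0.0


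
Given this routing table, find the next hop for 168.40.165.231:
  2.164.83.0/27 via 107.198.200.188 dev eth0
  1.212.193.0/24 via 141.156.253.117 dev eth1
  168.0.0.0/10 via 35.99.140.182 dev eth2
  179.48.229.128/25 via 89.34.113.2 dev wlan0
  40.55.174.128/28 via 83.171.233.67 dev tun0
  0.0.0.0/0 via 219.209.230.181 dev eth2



Longest prefix match for 168.40.165.231:
  /27 2.164.83.0: no
  /24 1.212.193.0: no
  /10 168.0.0.0: MATCH
  /25 179.48.229.128: no
  /28 40.55.174.128: no
  /0 0.0.0.0: MATCH
Selected: next-hop 35.99.140.182 via eth2 (matched /10)


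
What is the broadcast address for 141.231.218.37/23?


Network: 141.231.218.0/23
Host bits = 9
Set all host bits to 1:
Broadcast: 141.231.219.255


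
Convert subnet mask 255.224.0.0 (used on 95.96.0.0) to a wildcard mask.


Subnet mask: 255.224.0.0
Wildcard = 255.255.255.255 - subnet mask
255 - 255 = 0
255 - 224 = 31
255 - 0 = 255
255 - 0 = 255
Wildcard: 0.31.255.255


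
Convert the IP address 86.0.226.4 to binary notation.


86 = 01010110
0 = 00000000
226 = 11100010
4 = 00000100
Binary: 01010110.00000000.11100010.00000100


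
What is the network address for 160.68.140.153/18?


IP:   10100000.01000100.10001100.10011001
Mask: 11111111.11111111.11000000.00000000
AND operation:
Net:  10100000.01000100.10000000.00000000
Network: 160.68.128.0/18


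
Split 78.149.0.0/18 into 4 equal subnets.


New prefix = 18 + 2 = 20
Each subnet has 4096 addresses
  78.149.0.0/20
  78.149.16.0/20
  78.149.32.0/20
  78.149.48.0/20
Subnets: 78.149.0.0/20, 78.149.16.0/20, 78.149.32.0/20, 78.149.48.0/20


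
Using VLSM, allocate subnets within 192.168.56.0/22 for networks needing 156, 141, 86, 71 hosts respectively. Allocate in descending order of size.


156 hosts -> /24 (254 usable): 192.168.56.0/24
141 hosts -> /24 (254 usable): 192.168.57.0/24
86 hosts -> /25 (126 usable): 192.168.58.0/25
71 hosts -> /25 (126 usable): 192.168.58.128/25
Allocation: 192.168.56.0/24 (156 hosts, 254 usable); 192.168.57.0/24 (141 hosts, 254 usable); 192.168.58.0/25 (86 hosts, 126 usable); 192.168.58.128/25 (71 hosts, 126 usable)


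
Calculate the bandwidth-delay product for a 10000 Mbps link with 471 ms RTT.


BDP = bandwidth * RTT
= 10000 Mbps * 471 ms
= 10000 * 1e6 * 471 / 1000 bits
= 4710000000 bits
= 588750000 bytes
= 574951.1719 KB
BDP = 4710000000 bits (588750000 bytes)


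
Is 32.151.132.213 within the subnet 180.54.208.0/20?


Subnet network: 180.54.208.0
Test IP AND mask: 32.151.128.0
No, 32.151.132.213 is not in 180.54.208.0/20


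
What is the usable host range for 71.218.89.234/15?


Network: 71.218.0.0
Broadcast: 71.219.255.255
First usable = network + 1
Last usable = broadcast - 1
Range: 71.218.0.1 to 71.219.255.254


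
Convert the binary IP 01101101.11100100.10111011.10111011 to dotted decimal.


01101101 = 109
11100100 = 228
10111011 = 187
10111011 = 187
IP: 109.228.187.187


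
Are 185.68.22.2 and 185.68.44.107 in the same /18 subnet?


Mask: 255.255.192.0
185.68.22.2 AND mask = 185.68.0.0
185.68.44.107 AND mask = 185.68.0.0
Yes, same subnet (185.68.0.0)


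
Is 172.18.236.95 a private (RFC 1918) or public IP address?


RFC 1918 private ranges:
  10.0.0.0/8 (10.0.0.0 - 10.255.255.255)
  172.16.0.0/12 (172.16.0.0 - 172.31.255.255)
  192.168.0.0/16 (192.168.0.0 - 192.168.255.255)
Private (in 172.16.0.0/12)


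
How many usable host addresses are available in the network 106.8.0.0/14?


Host bits = 32 - 14 = 18
Total addresses = 2^18 = 262144
Usable = total - 2 (network and broadcast)
Usable hosts: 262142


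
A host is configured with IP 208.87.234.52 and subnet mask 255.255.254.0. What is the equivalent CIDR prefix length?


Binary: 11111111.11111111.11111110.00000000
Count leading 1s
Prefix: /23


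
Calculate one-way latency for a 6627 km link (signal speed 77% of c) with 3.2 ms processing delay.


Speed = 0.77 * 3e5 km/s = 231000 km/s
Propagation delay = 6627 / 231000 = 0.0287 s = 28.6883 ms
Processing delay = 3.2 ms
Total one-way latency = 31.8883 ms


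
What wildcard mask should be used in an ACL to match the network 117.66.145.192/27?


Subnet mask: 255.255.255.224
Wildcard = 255.255.255.255 - subnet mask
255 - 255 = 0
255 - 255 = 0
255 - 255 = 0
255 - 224 = 31
Wildcard: 0.0.0.31


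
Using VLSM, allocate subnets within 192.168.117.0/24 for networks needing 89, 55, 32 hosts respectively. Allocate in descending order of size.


89 hosts -> /25 (126 usable): 192.168.117.0/25
55 hosts -> /26 (62 usable): 192.168.117.128/26
32 hosts -> /26 (62 usable): 192.168.117.192/26
Allocation: 192.168.117.0/25 (89 hosts, 126 usable); 192.168.117.128/26 (55 hosts, 62 usable); 192.168.117.192/26 (32 hosts, 62 usable)


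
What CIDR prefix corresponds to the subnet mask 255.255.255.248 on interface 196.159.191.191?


Binary: 11111111.11111111.11111111.11111000
Count leading 1s
Prefix: /29


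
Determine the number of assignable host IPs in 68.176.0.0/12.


Host bits = 32 - 12 = 20
Total addresses = 2^20 = 1048576
Usable = total - 2 (network and broadcast)
Usable hosts: 1048574


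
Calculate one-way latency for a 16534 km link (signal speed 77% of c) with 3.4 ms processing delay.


Speed = 0.77 * 3e5 km/s = 231000 km/s
Propagation delay = 16534 / 231000 = 0.0716 s = 71.5758 ms
Processing delay = 3.4 ms
Total one-way latency = 74.9758 ms


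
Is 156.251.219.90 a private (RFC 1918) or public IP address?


RFC 1918 private ranges:
  10.0.0.0/8 (10.0.0.0 - 10.255.255.255)
  172.16.0.0/12 (172.16.0.0 - 172.31.255.255)
  192.168.0.0/16 (192.168.0.0 - 192.168.255.255)
Public (not in any RFC 1918 range)


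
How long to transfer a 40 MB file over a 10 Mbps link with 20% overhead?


Effective throughput = 10 * (1 - 20/100) = 8 Mbps
File size in Mb = 40 * 8 = 320 Mb
Time = 320 / 8
Time = 40 seconds


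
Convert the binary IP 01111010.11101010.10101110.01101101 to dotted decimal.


01111010 = 122
11101010 = 234
10101110 = 174
01101101 = 109
IP: 122.234.174.109


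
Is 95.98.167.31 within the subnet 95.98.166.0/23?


Subnet network: 95.98.166.0
Test IP AND mask: 95.98.166.0
Yes, 95.98.167.31 is in 95.98.166.0/23


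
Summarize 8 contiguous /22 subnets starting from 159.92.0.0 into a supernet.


Original prefix: /22
Number of subnets: 8 = 2^3
New prefix = 22 - 3 = 19
Supernet: 159.92.0.0/19


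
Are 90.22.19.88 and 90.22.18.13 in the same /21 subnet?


Mask: 255.255.248.0
90.22.19.88 AND mask = 90.22.16.0
90.22.18.13 AND mask = 90.22.16.0
Yes, same subnet (90.22.16.0)


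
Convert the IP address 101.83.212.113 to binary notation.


101 = 01100101
83 = 01010011
212 = 11010100
113 = 01110001
Binary: 01100101.01010011.11010100.01110001


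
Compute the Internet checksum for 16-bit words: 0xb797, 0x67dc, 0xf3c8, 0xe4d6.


Sum all words (with carry folding):
+ 0xb797 = 0xb797
+ 0x67dc = 0x1f74
+ 0xf3c8 = 0x133d
+ 0xe4d6 = 0xf813
One's complement: ~0xf813
Checksum = 0x07ec


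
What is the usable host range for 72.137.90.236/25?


Network: 72.137.90.128
Broadcast: 72.137.90.255
First usable = network + 1
Last usable = broadcast - 1
Range: 72.137.90.129 to 72.137.90.254


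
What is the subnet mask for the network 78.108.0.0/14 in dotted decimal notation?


/14 means 14 network bits, 18 host bits
Binary: 11111111111111000000000000000000
Mask: 255.252.0.0


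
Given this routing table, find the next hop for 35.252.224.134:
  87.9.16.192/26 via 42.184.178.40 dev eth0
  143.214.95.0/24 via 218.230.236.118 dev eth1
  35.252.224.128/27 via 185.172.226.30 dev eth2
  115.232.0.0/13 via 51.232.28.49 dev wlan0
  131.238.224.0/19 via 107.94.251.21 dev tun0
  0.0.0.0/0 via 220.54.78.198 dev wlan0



Longest prefix match for 35.252.224.134:
  /26 87.9.16.192: no
  /24 143.214.95.0: no
  /27 35.252.224.128: MATCH
  /13 115.232.0.0: no
  /19 131.238.224.0: no
  /0 0.0.0.0: MATCH
Selected: next-hop 185.172.226.30 via eth2 (matched /27)


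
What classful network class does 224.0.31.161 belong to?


First octet: 224
Binary: 11100000
1110xxxx -> Class D (224-239)
Class D (multicast), default mask N/A


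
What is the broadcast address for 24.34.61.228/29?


Network: 24.34.61.224/29
Host bits = 3
Set all host bits to 1:
Broadcast: 24.34.61.231


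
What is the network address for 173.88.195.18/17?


IP:   10101101.01011000.11000011.00010010
Mask: 11111111.11111111.10000000.00000000
AND operation:
Net:  10101101.01011000.10000000.00000000
Network: 173.88.128.0/17


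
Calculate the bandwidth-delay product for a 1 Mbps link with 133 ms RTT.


BDP = bandwidth * RTT
= 1 Mbps * 133 ms
= 1 * 1e6 * 133 / 1000 bits
= 133000 bits
= 16625 bytes
= 16.2354 KB
BDP = 133000 bits (16625 bytes)


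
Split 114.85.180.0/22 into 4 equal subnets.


New prefix = 22 + 2 = 24
Each subnet has 256 addresses
  114.85.180.0/24
  114.85.181.0/24
  114.85.182.0/24
  114.85.183.0/24
Subnets: 114.85.180.0/24, 114.85.181.0/24, 114.85.182.0/24, 114.85.183.0/24


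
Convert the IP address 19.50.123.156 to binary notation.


19 = 00010011
50 = 00110010
123 = 01111011
156 = 10011100
Binary: 00010011.00110010.01111011.10011100


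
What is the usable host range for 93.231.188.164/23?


Network: 93.231.188.0
Broadcast: 93.231.189.255
First usable = network + 1
Last usable = broadcast - 1
Range: 93.231.188.1 to 93.231.189.254


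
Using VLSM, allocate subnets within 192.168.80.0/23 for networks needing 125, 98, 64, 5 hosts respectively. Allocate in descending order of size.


125 hosts -> /25 (126 usable): 192.168.80.0/25
98 hosts -> /25 (126 usable): 192.168.80.128/25
64 hosts -> /25 (126 usable): 192.168.81.0/25
5 hosts -> /29 (6 usable): 192.168.81.128/29
Allocation: 192.168.80.0/25 (125 hosts, 126 usable); 192.168.80.128/25 (98 hosts, 126 usable); 192.168.81.0/25 (64 hosts, 126 usable); 192.168.81.128/29 (5 hosts, 6 usable)


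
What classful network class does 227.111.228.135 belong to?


First octet: 227
Binary: 11100011
1110xxxx -> Class D (224-239)
Class D (multicast), default mask N/A


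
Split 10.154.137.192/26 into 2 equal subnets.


New prefix = 26 + 1 = 27
Each subnet has 32 addresses
  10.154.137.192/27
  10.154.137.224/27
Subnets: 10.154.137.192/27, 10.154.137.224/27


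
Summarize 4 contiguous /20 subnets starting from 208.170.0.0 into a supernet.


Original prefix: /20
Number of subnets: 4 = 2^2
New prefix = 20 - 2 = 18
Supernet: 208.170.0.0/18


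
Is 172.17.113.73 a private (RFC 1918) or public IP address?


RFC 1918 private ranges:
  10.0.0.0/8 (10.0.0.0 - 10.255.255.255)
  172.16.0.0/12 (172.16.0.0 - 172.31.255.255)
  192.168.0.0/16 (192.168.0.0 - 192.168.255.255)
Private (in 172.16.0.0/12)


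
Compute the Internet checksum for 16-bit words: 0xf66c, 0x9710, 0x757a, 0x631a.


Sum all words (with carry folding):
+ 0xf66c = 0xf66c
+ 0x9710 = 0x8d7d
+ 0x757a = 0x02f8
+ 0x631a = 0x6612
One's complement: ~0x6612
Checksum = 0x99ed


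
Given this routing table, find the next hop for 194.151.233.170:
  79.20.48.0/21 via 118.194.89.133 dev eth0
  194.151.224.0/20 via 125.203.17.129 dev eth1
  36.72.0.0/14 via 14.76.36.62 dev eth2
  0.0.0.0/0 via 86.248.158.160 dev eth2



Longest prefix match for 194.151.233.170:
  /21 79.20.48.0: no
  /20 194.151.224.0: MATCH
  /14 36.72.0.0: no
  /0 0.0.0.0: MATCH
Selected: next-hop 125.203.17.129 via eth1 (matched /20)


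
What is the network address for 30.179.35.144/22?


IP:   00011110.10110011.00100011.10010000
Mask: 11111111.11111111.11111100.00000000
AND operation:
Net:  00011110.10110011.00100000.00000000
Network: 30.179.32.0/22


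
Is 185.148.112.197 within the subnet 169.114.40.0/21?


Subnet network: 169.114.40.0
Test IP AND mask: 185.148.112.0
No, 185.148.112.197 is not in 169.114.40.0/21


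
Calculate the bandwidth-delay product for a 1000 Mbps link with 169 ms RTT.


BDP = bandwidth * RTT
= 1000 Mbps * 169 ms
= 1000 * 1e6 * 169 / 1000 bits
= 169000000 bits
= 21125000 bytes
= 20629.8828 KB
BDP = 169000000 bits (21125000 bytes)


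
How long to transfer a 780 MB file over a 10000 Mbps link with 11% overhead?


Effective throughput = 10000 * (1 - 11/100) = 8900 Mbps
File size in Mb = 780 * 8 = 6240 Mb
Time = 6240 / 8900
Time = 0.7011 seconds


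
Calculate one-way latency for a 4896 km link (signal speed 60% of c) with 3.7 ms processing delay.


Speed = 0.6 * 3e5 km/s = 180000 km/s
Propagation delay = 4896 / 180000 = 0.0272 s = 27.2 ms
Processing delay = 3.7 ms
Total one-way latency = 30.9 ms


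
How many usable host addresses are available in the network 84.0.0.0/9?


Host bits = 32 - 9 = 23
Total addresses = 2^23 = 8388608
Usable = total - 2 (network and broadcast)
Usable hosts: 8388606


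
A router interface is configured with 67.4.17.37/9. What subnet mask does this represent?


/9 means 9 network bits, 23 host bits
Binary: 11111111100000000000000000000000
Mask: 255.128.0.0


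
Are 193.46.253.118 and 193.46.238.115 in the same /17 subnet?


Mask: 255.255.128.0
193.46.253.118 AND mask = 193.46.128.0
193.46.238.115 AND mask = 193.46.128.0
Yes, same subnet (193.46.128.0)


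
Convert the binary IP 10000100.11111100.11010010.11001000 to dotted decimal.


10000100 = 132
11111100 = 252
11010010 = 210
11001000 = 200
IP: 132.252.210.200


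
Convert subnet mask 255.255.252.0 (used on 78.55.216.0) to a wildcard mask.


Subnet mask: 255.255.252.0
Wildcard = 255.255.255.255 - subnet mask
255 - 255 = 0
255 - 255 = 0
255 - 252 = 3
255 - 0 = 255
Wildcard: 0.0.3.255


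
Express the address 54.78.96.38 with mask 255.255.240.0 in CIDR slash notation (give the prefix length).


Binary: 11111111.11111111.11110000.00000000
Count leading 1s
Prefix: /20


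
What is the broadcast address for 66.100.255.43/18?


Network: 66.100.192.0/18
Host bits = 14
Set all host bits to 1:
Broadcast: 66.100.255.255


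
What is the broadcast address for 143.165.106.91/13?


Network: 143.160.0.0/13
Host bits = 19
Set all host bits to 1:
Broadcast: 143.167.255.255


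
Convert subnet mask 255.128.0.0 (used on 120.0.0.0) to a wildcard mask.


Subnet mask: 255.128.0.0
Wildcard = 255.255.255.255 - subnet mask
255 - 255 = 0
255 - 128 = 127
255 - 0 = 255
255 - 0 = 255
Wildcard: 0.127.255.255


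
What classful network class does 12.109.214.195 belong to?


First octet: 12
Binary: 00001100
0xxxxxxx -> Class A (1-126)
Class A, default mask 255.0.0.0 (/8)


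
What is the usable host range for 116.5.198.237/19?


Network: 116.5.192.0
Broadcast: 116.5.223.255
First usable = network + 1
Last usable = broadcast - 1
Range: 116.5.192.1 to 116.5.223.254


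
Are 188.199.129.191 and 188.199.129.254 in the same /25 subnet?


Mask: 255.255.255.128
188.199.129.191 AND mask = 188.199.129.128
188.199.129.254 AND mask = 188.199.129.128
Yes, same subnet (188.199.129.128)


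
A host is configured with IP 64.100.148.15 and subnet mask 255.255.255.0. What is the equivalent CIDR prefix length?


Binary: 11111111.11111111.11111111.00000000
Count leading 1s
Prefix: /24


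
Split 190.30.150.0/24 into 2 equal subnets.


New prefix = 24 + 1 = 25
Each subnet has 128 addresses
  190.30.150.0/25
  190.30.150.128/25
Subnets: 190.30.150.0/25, 190.30.150.128/25


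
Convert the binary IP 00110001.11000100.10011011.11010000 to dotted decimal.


00110001 = 49
11000100 = 196
10011011 = 155
11010000 = 208
IP: 49.196.155.208


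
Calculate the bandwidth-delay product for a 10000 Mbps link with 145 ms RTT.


BDP = bandwidth * RTT
= 10000 Mbps * 145 ms
= 10000 * 1e6 * 145 / 1000 bits
= 1450000000 bits
= 181250000 bytes
= 177001.9531 KB
BDP = 1450000000 bits (181250000 bytes)


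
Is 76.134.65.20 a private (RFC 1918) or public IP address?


RFC 1918 private ranges:
  10.0.0.0/8 (10.0.0.0 - 10.255.255.255)
  172.16.0.0/12 (172.16.0.0 - 172.31.255.255)
  192.168.0.0/16 (192.168.0.0 - 192.168.255.255)
Public (not in any RFC 1918 range)


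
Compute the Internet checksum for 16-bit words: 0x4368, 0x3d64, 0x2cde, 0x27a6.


Sum all words (with carry folding):
+ 0x4368 = 0x4368
+ 0x3d64 = 0x80cc
+ 0x2cde = 0xadaa
+ 0x27a6 = 0xd550
One's complement: ~0xd550
Checksum = 0x2aaf


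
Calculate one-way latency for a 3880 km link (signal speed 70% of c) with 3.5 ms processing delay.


Speed = 0.7 * 3e5 km/s = 210000 km/s
Propagation delay = 3880 / 210000 = 0.0185 s = 18.4762 ms
Processing delay = 3.5 ms
Total one-way latency = 21.9762 ms


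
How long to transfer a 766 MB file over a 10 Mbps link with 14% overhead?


Effective throughput = 10 * (1 - 14/100) = 8.6 Mbps
File size in Mb = 766 * 8 = 6128 Mb
Time = 6128 / 8.6
Time = 712.5581 seconds


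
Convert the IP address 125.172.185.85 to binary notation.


125 = 01111101
172 = 10101100
185 = 10111001
85 = 01010101
Binary: 01111101.10101100.10111001.01010101


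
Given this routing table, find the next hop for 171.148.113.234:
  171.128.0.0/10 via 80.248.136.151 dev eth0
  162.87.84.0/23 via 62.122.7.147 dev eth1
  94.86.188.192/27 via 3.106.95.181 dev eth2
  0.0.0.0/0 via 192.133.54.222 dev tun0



Longest prefix match for 171.148.113.234:
  /10 171.128.0.0: MATCH
  /23 162.87.84.0: no
  /27 94.86.188.192: no
  /0 0.0.0.0: MATCH
Selected: next-hop 80.248.136.151 via eth0 (matched /10)


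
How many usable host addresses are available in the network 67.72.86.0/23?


Host bits = 32 - 23 = 9
Total addresses = 2^9 = 512
Usable = total - 2 (network and broadcast)
Usable hosts: 510


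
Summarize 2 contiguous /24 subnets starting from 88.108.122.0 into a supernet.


Original prefix: /24
Number of subnets: 2 = 2^1
New prefix = 24 - 1 = 23
Supernet: 88.108.122.0/23


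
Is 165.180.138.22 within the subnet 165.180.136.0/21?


Subnet network: 165.180.136.0
Test IP AND mask: 165.180.136.0
Yes, 165.180.138.22 is in 165.180.136.0/21


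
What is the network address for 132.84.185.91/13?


IP:   10000100.01010100.10111001.01011011
Mask: 11111111.11111000.00000000.00000000
AND operation:
Net:  10000100.01010000.00000000.00000000
Network: 132.80.0.0/13


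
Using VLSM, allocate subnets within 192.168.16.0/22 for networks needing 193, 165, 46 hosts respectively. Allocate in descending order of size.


193 hosts -> /24 (254 usable): 192.168.16.0/24
165 hosts -> /24 (254 usable): 192.168.17.0/24
46 hosts -> /26 (62 usable): 192.168.18.0/26
Allocation: 192.168.16.0/24 (193 hosts, 254 usable); 192.168.17.0/24 (165 hosts, 254 usable); 192.168.18.0/26 (46 hosts, 62 usable)


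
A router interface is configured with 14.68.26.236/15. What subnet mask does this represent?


/15 means 15 network bits, 17 host bits
Binary: 11111111111111100000000000000000
Mask: 255.254.0.0


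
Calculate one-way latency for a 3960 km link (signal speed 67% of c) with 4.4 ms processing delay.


Speed = 0.67 * 3e5 km/s = 201000 km/s
Propagation delay = 3960 / 201000 = 0.0197 s = 19.7015 ms
Processing delay = 4.4 ms
Total one-way latency = 24.1015 ms


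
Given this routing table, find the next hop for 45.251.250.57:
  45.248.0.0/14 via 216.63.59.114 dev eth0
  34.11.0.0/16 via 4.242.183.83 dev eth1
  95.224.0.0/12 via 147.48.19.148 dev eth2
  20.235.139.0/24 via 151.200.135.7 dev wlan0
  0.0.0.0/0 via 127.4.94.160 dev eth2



Longest prefix match for 45.251.250.57:
  /14 45.248.0.0: MATCH
  /16 34.11.0.0: no
  /12 95.224.0.0: no
  /24 20.235.139.0: no
  /0 0.0.0.0: MATCH
Selected: next-hop 216.63.59.114 via eth0 (matched /14)


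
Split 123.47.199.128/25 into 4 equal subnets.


New prefix = 25 + 2 = 27
Each subnet has 32 addresses
  123.47.199.128/27
  123.47.199.160/27
  123.47.199.192/27
  123.47.199.224/27
Subnets: 123.47.199.128/27, 123.47.199.160/27, 123.47.199.192/27, 123.47.199.224/27


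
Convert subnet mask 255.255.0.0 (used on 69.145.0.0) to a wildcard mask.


Subnet mask: 255.255.0.0
Wildcard = 255.255.255.255 - subnet mask
255 - 255 = 0
255 - 255 = 0
255 - 0 = 255
255 - 0 = 255
Wildcard: 0.0.255.255


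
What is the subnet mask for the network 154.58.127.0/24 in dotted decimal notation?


/24 means 24 network bits, 8 host bits
Binary: 11111111111111111111111100000000
Mask: 255.255.255.0


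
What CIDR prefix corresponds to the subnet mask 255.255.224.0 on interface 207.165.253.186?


Binary: 11111111.11111111.11100000.00000000
Count leading 1s
Prefix: /19


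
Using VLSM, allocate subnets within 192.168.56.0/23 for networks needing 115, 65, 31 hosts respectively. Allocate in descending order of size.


115 hosts -> /25 (126 usable): 192.168.56.0/25
65 hosts -> /25 (126 usable): 192.168.56.128/25
31 hosts -> /26 (62 usable): 192.168.57.0/26
Allocation: 192.168.56.0/25 (115 hosts, 126 usable); 192.168.56.128/25 (65 hosts, 126 usable); 192.168.57.0/26 (31 hosts, 62 usable)
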